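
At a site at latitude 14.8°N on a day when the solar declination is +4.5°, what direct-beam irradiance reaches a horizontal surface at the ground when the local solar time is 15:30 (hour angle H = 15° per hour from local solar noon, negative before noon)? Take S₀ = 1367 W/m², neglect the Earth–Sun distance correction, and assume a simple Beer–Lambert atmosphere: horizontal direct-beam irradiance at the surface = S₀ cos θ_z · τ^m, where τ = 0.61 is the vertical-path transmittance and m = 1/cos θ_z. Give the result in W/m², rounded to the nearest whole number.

367 W/m²

Hour angle H = 15° × (15.5 − 12) = 52.50°.
With φ = 14.8°, δ = 4.5°, H = 52.50°: sin φ sin δ = 0.0200, cos φ cos δ cos H = 0.5868, so cos θ_z = 0.6068.
Air mass m = 1/cos θ_z = 1/0.6068 = 1.648; τ^m = 0.61^1.648 = 0.4428.
Surface direct beam = 1367 × 0.6068 × 0.4428 = 367.30 W/m².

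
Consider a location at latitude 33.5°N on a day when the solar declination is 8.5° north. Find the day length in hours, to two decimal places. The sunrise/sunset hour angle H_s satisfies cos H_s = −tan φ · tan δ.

12.76 hours

The sunset hour angle satisfies cos H_s = −tan φ tan δ = -0.0989, giving H_s = 95.68°.
Day length = 2 H_s / 15° h⁻¹ = 191.36° / 15 = 12.757 h.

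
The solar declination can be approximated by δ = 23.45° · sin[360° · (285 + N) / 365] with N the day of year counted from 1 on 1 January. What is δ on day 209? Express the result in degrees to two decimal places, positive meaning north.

360 × (285 + 209) / 365 = 487.233°; sin(487.233°) = 0.7962.
δ = 23.45 × 0.7962 = 18.671° ≈ +18.67°.

+18.67°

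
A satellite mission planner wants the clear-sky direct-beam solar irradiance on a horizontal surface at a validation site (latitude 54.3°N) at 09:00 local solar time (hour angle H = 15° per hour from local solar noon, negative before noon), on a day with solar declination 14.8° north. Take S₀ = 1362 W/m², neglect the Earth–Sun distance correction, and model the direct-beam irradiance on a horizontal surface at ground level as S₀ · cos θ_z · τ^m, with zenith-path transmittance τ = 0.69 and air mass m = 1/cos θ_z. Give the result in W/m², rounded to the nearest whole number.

Hour angle H = 15° × (9 − 12) = -45.00°.
cos θ_z = sin φ sin δ + cos φ cos δ cos H = (0.8121)(0.2554) + (0.5835)(0.9668)(0.7071) = 0.6063.
Air mass m = 1/cos θ_z = 1/0.6063 = 1.649; τ^m = 0.69^1.649 = 0.5423.
Surface direct beam = 1362 × 0.6063 × 0.5423 = 447.82 W/m².

448 W/m²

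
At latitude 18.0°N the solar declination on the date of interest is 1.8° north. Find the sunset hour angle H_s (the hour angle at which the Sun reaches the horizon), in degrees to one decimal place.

90.6°

The sunset hour angle satisfies cos H_s = −tan φ tan δ = -0.0102, giving H_s = 90.58°.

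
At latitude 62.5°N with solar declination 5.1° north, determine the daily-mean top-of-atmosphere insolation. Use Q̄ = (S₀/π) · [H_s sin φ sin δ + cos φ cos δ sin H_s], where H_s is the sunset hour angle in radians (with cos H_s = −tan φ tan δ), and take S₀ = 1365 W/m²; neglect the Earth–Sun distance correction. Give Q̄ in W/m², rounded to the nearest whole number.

The sunset hour angle satisfies cos H_s = −tan φ tan δ = -0.1714, giving H_s = 99.87°. In radians, H_s = 1.7431.
H_s sin φ sin δ = 1.7431 × 0.8870 × 0.0889 = 0.1375.
cos φ cos δ sin H_s = 0.4617 × 0.9960 × 0.9852 = 0.4530.
Q̄ = (1365/π) × (0.1375 + 0.4530) = 434.49 × 0.5905 = 256.57 W/m².

257 W/m²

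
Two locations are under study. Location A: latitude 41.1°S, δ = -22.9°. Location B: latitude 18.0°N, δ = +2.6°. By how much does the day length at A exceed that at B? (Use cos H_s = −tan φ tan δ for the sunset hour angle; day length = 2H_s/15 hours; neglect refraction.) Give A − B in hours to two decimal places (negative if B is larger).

A: H_s = arccos(−tan -41.1° · tan -22.9°) = 111.62°, so 2H_s/15 = 14.8827 h.
B: H_s = arccos(−tan 18.0° · tan 2.6°) = 90.85°, so 2H_s/15 = 12.1133 h.
A − B = 14.8827 − 12.1133 = 2.7694 h.

+2.77 h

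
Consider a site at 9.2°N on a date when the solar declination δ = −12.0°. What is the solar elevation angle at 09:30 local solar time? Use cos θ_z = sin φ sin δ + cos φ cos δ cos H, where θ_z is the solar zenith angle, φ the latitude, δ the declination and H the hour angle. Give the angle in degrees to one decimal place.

47.1°

Hour angle H = 15° × (9.5 − 12) = -37.50°.
cos θ_z = sin(9.2°) sin(-12.0°) + cos(9.2°) cos(-12.0°) cos(-37.50°) = -0.0332 + 0.7660 = 0.7328.
θ_z = arccos(0.7328) = 42.88°, so the elevation is 90° − 42.88° = 47.12°.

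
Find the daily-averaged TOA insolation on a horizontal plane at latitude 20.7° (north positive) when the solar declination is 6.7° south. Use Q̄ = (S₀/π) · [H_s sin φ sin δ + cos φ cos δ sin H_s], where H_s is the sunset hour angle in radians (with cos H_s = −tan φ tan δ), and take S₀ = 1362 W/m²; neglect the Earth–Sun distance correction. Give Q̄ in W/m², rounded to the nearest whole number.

375 W/m²

cos H_s = −tan(20.7°) · tan(-6.7°) = 0.0444, so H_s = arccos(0.0444) = 87.46°. In radians, H_s = 1.5265.
H_s sin φ sin δ = 1.5265 × 0.3535 × -0.1167 = -0.0630.
cos φ cos δ sin H_s = 0.9354 × 0.9932 × 0.9990 = 0.9281.
Q̄ = (1362/π) × (-0.0630 + 0.9281) = 433.54 × 0.8651 = 375.06 W/m².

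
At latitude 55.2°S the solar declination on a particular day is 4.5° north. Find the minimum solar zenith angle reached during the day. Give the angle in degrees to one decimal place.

At local solar noon the hour angle is zero, so the zenith angle is |φ − δ| = |-55.2° − (4.5°)| = 59.7°.

59.7°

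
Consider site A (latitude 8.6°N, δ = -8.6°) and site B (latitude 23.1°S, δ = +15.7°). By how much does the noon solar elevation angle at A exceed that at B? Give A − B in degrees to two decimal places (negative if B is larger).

A: 90° − |8.6 − (-8.6)| = 72.80°.
B: 90° − |-23.1 − (15.7)| = 51.20°.
A − B = 72.80 − 51.20 = 21.60°.

+21.60°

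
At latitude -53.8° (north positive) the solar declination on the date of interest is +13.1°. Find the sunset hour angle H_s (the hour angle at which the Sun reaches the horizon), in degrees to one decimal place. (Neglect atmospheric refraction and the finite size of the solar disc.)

The sunset hour angle satisfies cos H_s = −tan φ tan δ = 0.3180, giving H_s = 71.46°.

71.5°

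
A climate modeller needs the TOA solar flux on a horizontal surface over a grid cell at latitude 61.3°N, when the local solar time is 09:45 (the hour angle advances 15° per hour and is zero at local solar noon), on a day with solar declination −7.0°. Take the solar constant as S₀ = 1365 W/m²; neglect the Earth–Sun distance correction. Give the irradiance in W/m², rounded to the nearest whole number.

395 W/m²

Hour angle H = 15° × (9.75 − 12) = -33.75°.
With φ = 61.3°, δ = -7.0°, H = -33.75°: sin φ sin δ = -0.1069, cos φ cos δ cos H = 0.3963, so cos θ_z = 0.2894.
Top-of-atmosphere irradiance = S₀ cos θ_z = 1365 × 0.2894 = 395.03 W/m².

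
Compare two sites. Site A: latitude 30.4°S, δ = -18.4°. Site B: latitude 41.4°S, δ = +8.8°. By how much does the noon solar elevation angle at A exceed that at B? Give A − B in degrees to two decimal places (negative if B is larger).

A: 90° − |-30.4 − (-18.4)| = 78.00°.
B: 90° − |-41.4 − (8.8)| = 39.80°.
A − B = 78.00 − 39.80 = 38.20°.

+38.20°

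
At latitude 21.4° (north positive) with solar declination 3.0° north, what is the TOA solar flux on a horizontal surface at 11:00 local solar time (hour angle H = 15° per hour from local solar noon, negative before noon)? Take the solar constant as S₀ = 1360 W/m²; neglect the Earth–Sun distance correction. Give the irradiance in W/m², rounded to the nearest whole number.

1247 W/m²

Hour angle H = 15° × (11 − 12) = -15.00°.
cos θ_z = sin φ sin δ + cos φ cos δ cos H = (0.3649)(0.0523) + (0.9311)(0.9986)(0.9659) = 0.9172.
Top-of-atmosphere irradiance = S₀ cos θ_z = 1360 × 0.9172 = 1247.39 W/m².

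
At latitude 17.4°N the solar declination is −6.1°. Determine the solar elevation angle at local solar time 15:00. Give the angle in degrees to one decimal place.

Hour angle H = 15° × (15 − 12) = 45.00°.
With φ = 17.4°, δ = -6.1°, H = 45.00°: sin φ sin δ = -0.0318, cos φ cos δ cos H = 0.6709, so cos θ_z = 0.6391.
θ_z = arccos(0.6391) = 50.28°, so the elevation is 90° − 50.28° = 39.72°.

39.7°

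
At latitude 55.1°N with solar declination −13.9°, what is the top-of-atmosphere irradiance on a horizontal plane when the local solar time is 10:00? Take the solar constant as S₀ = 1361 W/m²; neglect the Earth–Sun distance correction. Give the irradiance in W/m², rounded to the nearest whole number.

386 W/m²

Hour angle H = 15° × (10 − 12) = -30.00°.
cos θ_z = sin φ sin δ + cos φ cos δ cos H = (0.8202)(-0.2402) + (0.5721)(0.9707)(0.8660) = 0.2839.
Top-of-atmosphere irradiance = S₀ cos θ_z = 1361 × 0.2839 = 386.39 W/m².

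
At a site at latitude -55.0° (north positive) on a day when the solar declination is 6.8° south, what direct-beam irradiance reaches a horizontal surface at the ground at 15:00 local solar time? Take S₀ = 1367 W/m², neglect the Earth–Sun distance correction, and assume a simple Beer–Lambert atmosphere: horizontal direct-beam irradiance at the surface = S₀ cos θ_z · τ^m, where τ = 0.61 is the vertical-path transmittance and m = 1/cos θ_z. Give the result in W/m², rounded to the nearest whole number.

254 W/m²

Hour angle H = 15° × (15 − 12) = 45.00°.
With φ = -55.0°, δ = -6.8°, H = 45.00°: sin φ sin δ = 0.0970, cos φ cos δ cos H = 0.4027, so cos θ_z = 0.4997.
Air mass m = 1/cos θ_z = 1/0.4997 = 2.001; τ^m = 0.61^2.001 = 0.3719.
Surface direct beam = 1367 × 0.4997 × 0.3719 = 254.04 W/m².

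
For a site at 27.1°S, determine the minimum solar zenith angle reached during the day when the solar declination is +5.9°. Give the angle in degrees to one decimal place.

At local solar noon the hour angle is zero, so the zenith angle is |φ − δ| = |-27.1° − (5.9°)| = 33.0°.

33.0°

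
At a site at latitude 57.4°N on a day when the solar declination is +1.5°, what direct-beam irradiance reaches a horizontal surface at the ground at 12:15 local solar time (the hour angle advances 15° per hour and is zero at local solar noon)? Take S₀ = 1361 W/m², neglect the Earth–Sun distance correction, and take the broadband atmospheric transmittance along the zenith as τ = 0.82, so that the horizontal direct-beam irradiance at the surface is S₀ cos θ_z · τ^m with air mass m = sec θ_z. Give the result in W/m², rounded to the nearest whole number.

Hour angle H = 15° × (12.25 − 12) = 3.75°.
cos θ_z = sin φ sin δ + cos φ cos δ cos H = (0.8425)(0.0262) + (0.5388)(0.9997)(0.9979) = 0.5596.
Air mass m = 1/cos θ_z = 1/0.5596 = 1.787; τ^m = 0.82^1.787 = 0.7014.
Surface direct beam = 1361 × 0.5596 × 0.7014 = 534.20 W/m².

534 W/m²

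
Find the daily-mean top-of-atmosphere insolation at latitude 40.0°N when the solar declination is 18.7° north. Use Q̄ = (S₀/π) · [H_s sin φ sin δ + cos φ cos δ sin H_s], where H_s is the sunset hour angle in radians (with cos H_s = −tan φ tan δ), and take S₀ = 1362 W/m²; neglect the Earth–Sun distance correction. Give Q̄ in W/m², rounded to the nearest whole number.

cos H_s = −tan(40.0°) · tan(18.7°) = -0.2840, so H_s = arccos(-0.2840) = 106.50°. In radians, H_s = 1.8588.
H_s sin φ sin δ = 1.8588 × 0.6428 × 0.3206 = 0.3831.
cos φ cos δ sin H_s = 0.7660 × 0.9472 × 0.9588 = 0.6957.
Q̄ = (1362/π) × (0.3831 + 0.6957) = 433.54 × 1.0788 = 467.70 W/m².

468 W/m²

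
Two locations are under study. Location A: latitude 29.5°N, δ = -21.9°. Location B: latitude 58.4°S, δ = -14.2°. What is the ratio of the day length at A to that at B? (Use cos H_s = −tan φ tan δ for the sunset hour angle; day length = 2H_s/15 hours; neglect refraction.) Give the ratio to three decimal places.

A: H_s = arccos(−tan 29.5° · tan -21.9°) = 76.85°, so 2H_s/15 = 10.2467 h.
B: H_s = arccos(−tan -58.4° · tan -14.2°) = 114.29°, so 2H_s/15 = 15.2387 h.
Ratio A/B = 10.2467 / 15.2387 = 0.6724.

0.672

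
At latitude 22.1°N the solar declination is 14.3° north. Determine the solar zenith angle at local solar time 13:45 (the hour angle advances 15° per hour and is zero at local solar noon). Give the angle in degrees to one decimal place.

26.1°

Hour angle H = 15° × (13.75 − 12) = 26.25°.
With φ = 22.1°, δ = 14.3°, H = 26.25°: sin φ sin δ = 0.0929, cos φ cos δ cos H = 0.8052, so cos θ_z = 0.8981.
θ_z = arccos(0.8981) = 26.09°.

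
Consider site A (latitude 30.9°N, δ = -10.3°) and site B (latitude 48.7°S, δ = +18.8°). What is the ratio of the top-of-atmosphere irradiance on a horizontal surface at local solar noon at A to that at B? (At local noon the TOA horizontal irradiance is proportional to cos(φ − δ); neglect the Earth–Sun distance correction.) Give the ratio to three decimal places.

1.966

A: cos θ_z = cos(30.9° − (-10.3°)) = 0.7524.
B: cos θ_z = cos(-48.7° − (18.8°)) = 0.3827.
Ratio A/B = 0.7524 / 0.3827 = 1.9660.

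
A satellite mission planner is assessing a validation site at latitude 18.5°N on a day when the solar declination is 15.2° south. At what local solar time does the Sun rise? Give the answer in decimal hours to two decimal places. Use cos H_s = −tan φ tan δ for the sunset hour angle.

6.35 h

cos H_s = −tan(18.5°) · tan(-15.2°) = 0.0909, so H_s = arccos(0.0909) = 84.78°.
Sunrise is at 12 − H_s/15 = 12 − 5.652 = 6.348 h local solar time.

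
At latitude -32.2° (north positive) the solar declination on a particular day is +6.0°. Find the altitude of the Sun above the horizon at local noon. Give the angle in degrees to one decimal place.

At local solar noon the hour angle is zero, so the elevation is 90° − |φ − δ| = 90° − |-32.2° − (6.0°)| = 90° − 38.2° = 51.8°.

51.8°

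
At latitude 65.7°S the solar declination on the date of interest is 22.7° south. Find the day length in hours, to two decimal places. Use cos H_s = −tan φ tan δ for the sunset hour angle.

The sunset hour angle satisfies cos H_s = −tan φ tan δ = -0.9265, giving H_s = 157.90°.
Day length = 2 H_s / 15° h⁻¹ = 315.80° / 15 = 21.053 h.

21.05 hours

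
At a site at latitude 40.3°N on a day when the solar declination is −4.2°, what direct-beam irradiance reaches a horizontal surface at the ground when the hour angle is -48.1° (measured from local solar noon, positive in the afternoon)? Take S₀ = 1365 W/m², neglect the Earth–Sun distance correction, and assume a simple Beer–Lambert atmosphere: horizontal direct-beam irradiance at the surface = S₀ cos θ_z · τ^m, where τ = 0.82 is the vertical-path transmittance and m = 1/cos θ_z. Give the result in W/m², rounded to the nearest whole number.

With φ = 40.3°, δ = -4.2°, H = -48.10°: sin φ sin δ = -0.0474, cos φ cos δ cos H = 0.5080, so cos θ_z = 0.4606.
Air mass m = 1/cos θ_z = 1/0.4606 = 2.171; τ^m = 0.82^2.171 = 0.6500.
Surface direct beam = 1365 × 0.4606 × 0.6500 = 408.67 W/m².

409 W/m²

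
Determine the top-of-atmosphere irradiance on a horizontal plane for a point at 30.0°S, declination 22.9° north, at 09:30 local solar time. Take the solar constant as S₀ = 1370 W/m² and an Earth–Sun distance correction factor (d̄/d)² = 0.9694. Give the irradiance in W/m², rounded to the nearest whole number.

Hour angle H = 15° × (9.5 − 12) = -37.50°.
With φ = -30.0°, δ = 22.9°, H = -37.50°: sin φ sin δ = -0.1946, cos φ cos δ cos H = 0.6329, so cos θ_z = 0.4383.
Top-of-atmosphere irradiance = S₀ (d̄/d)² cos θ_z = 1370 × 0.9694 × 0.4383 = 582.10 W/m².

582 W/m²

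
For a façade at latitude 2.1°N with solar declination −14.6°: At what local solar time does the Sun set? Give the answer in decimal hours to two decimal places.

17.96 h

The sunset hour angle satisfies cos H_s = −tan φ tan δ = 0.0096, giving H_s = 89.45°.
Sunset is at 12 + H_s/15 = 12 + 5.963 = 17.963 h local solar time.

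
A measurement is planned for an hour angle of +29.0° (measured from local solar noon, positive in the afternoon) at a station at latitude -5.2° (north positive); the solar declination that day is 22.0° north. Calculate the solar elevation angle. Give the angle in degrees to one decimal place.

With φ = -5.2°, δ = 22.0°, H = 29.00°: sin φ sin δ = -0.0340, cos φ cos δ cos H = 0.8076, so cos θ_z = 0.7736.
θ_z = arccos(0.7736) = 39.32°, so the elevation is 90° − 39.32° = 50.68°.

50.7°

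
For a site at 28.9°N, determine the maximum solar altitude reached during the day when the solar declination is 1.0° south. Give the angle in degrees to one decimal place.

At local solar noon the hour angle is zero, so the elevation is 90° − |φ − δ| = 90° − |28.9° − (-1.0°)| = 90° − 29.9° = 60.1°.

60.1°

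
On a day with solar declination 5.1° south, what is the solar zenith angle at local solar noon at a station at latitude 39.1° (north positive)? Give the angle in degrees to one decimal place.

At local solar noon the hour angle is zero, so the zenith angle is |φ − δ| = |39.1° − (-5.1°)| = 44.2°.

44.2°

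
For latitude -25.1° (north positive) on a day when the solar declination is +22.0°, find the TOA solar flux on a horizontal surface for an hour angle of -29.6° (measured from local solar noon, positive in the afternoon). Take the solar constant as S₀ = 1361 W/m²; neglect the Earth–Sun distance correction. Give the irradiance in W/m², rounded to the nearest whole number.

With φ = -25.1°, δ = 22.0°, H = -29.60°: sin φ sin δ = -0.1589, cos φ cos δ cos H = 0.7301, so cos θ_z = 0.5712.
Top-of-atmosphere irradiance = S₀ cos θ_z = 1361 × 0.5712 = 777.40 W/m².

777 W/m²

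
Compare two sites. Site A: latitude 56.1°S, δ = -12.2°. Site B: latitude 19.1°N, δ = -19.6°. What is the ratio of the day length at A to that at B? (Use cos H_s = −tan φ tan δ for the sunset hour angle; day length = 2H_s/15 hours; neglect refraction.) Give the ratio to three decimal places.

A: H_s = arccos(−tan -56.1° · tan -12.2°) = 108.77°, so 2H_s/15 = 14.5027 h.
B: H_s = arccos(−tan 19.1° · tan -19.6°) = 82.92°, so 2H_s/15 = 11.0560 h.
Ratio A/B = 14.5027 / 11.0560 = 1.3117.

1.312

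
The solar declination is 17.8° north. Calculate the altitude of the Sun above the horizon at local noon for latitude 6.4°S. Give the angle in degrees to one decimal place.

At local solar noon the hour angle is zero, so the elevation is 90° − |φ − δ| = 90° − |-6.4° − (17.8°)| = 90° − 24.2° = 65.8°.

65.8°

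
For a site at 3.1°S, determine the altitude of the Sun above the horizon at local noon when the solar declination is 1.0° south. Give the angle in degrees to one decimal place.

At local solar noon the hour angle is zero, so the elevation is 90° − |φ − δ| = 90° − |-3.1° − (-1.0°)| = 90° − 2.1° = 87.9°.

87.9°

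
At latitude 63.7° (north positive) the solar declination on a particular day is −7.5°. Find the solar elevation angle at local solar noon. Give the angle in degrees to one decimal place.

At local solar noon the hour angle is zero, so the elevation is 90° − |φ − δ| = 90° − |63.7° − (-7.5°)| = 90° − 71.2° = 18.8°.

18.8°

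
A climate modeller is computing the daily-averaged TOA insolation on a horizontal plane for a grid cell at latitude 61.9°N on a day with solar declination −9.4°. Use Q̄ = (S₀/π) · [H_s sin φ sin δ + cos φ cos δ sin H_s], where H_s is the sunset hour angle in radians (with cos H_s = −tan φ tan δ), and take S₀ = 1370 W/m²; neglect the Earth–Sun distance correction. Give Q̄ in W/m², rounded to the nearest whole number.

−tan φ tan δ = −(1.8728)(-0.1655) = 0.3099; H_s = arccos(0.3099) = 71.95°. In radians, H_s = 1.2558.
H_s sin φ sin δ = 1.2558 × 0.8821 × -0.1633 = -0.1809.
cos φ cos δ sin H_s = 0.4710 × 0.9866 × 0.9508 = 0.4418.
Q̄ = (1370/π) × (-0.1809 + 0.4418) = 436.08 × 0.2609 = 113.77 W/m².

114 W/m²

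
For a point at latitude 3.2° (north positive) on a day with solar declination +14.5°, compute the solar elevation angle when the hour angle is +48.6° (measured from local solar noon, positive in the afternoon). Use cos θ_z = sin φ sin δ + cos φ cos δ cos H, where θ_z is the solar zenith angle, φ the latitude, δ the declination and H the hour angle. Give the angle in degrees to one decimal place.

cos θ_z = sin φ sin δ + cos φ cos δ cos H = (0.0558)(0.2504) + (0.9984)(0.9681)(0.6613) = 0.6532.
θ_z = arccos(0.6532) = 49.22°, so the elevation is 90° − 49.22° = 40.78°.

40.8°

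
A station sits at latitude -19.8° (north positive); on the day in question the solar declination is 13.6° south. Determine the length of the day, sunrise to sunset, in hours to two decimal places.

12.67 hours

−tan φ tan δ = −(-0.3600)(-0.2419) = -0.0871; H_s = arccos(-0.0871) = 95.00°.
Day length = 2 H_s / 15° h⁻¹ = 190.00° / 15 = 12.667 h.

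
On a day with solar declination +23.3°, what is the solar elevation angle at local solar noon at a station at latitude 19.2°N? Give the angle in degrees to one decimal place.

85.9°

At local solar noon the hour angle is zero, so the elevation is 90° − |φ − δ| = 90° − |19.2° − (23.3°)| = 90° − 4.1° = 85.9°.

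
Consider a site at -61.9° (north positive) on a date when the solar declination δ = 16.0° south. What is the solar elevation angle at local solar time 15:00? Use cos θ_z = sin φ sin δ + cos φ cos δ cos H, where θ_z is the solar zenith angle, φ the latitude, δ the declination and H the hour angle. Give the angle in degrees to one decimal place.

34.3°

Hour angle H = 15° × (15 − 12) = 45.00°.
cos θ_z = sin φ sin δ + cos φ cos δ cos H = (-0.8821)(-0.2756) + (0.4710)(0.9613)(0.7071) = 0.5633.
θ_z = arccos(0.5633) = 55.72°, so the elevation is 90° − 55.72° = 34.28°.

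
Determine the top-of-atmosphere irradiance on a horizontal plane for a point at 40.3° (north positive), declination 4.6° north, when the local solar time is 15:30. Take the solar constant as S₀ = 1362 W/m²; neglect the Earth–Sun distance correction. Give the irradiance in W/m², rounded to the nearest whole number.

Hour angle H = 15° × (15.5 − 12) = 52.50°.
With φ = 40.3°, δ = 4.6°, H = 52.50°: sin φ sin δ = 0.0519, cos φ cos δ cos H = 0.4628, so cos θ_z = 0.5147.
Top-of-atmosphere irradiance = S₀ cos θ_z = 1362 × 0.5147 = 701.02 W/m².

701 W/m²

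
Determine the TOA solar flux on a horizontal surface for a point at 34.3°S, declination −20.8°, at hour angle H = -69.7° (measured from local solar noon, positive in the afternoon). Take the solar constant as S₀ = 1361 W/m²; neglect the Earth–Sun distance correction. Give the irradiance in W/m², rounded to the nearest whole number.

With φ = -34.3°, δ = -20.8°, H = -69.70°: sin φ sin δ = 0.2001, cos φ cos δ cos H = 0.2679, so cos θ_z = 0.4680.
Top-of-atmosphere irradiance = S₀ cos θ_z = 1361 × 0.4680 = 636.95 W/m².

637 W/m²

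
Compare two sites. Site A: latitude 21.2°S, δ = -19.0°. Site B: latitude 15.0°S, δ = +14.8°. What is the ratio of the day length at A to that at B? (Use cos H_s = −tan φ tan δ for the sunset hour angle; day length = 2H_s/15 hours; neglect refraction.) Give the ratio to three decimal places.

1.137

A: H_s = arccos(−tan -21.2° · tan -19.0°) = 97.68°, so 2H_s/15 = 13.0240 h.
B: H_s = arccos(−tan -15.0° · tan 14.8°) = 85.94°, so 2H_s/15 = 11.4587 h.
Ratio A/B = 13.0240 / 11.4587 = 1.1366.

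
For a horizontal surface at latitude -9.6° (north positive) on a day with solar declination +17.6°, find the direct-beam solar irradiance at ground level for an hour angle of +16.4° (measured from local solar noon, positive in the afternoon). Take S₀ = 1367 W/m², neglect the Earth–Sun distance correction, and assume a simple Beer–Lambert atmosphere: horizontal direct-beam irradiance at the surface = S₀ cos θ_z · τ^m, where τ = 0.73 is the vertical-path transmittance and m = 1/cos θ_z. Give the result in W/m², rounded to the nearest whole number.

cos θ_z = sin φ sin δ + cos φ cos δ cos H = (-0.1668)(0.3024) + (0.9860)(0.9532)(0.9593) = 0.8512.
Air mass m = 1/cos θ_z = 1/0.8512 = 1.175; τ^m = 0.73^1.175 = 0.6909.
Surface direct beam = 1367 × 0.8512 × 0.6909 = 803.92 W/m².

804 W/m²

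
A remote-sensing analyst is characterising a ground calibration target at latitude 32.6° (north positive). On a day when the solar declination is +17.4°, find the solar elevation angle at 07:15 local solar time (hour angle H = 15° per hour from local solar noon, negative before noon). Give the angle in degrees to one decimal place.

Hour angle H = 15° × (7.25 − 12) = -71.25°.
With φ = 32.6°, δ = 17.4°, H = -71.25°: sin φ sin δ = 0.1611, cos φ cos δ cos H = 0.2584, so cos θ_z = 0.4195.
θ_z = arccos(0.4195) = 65.20°, so the elevation is 90° − 65.20° = 24.80°.

24.8°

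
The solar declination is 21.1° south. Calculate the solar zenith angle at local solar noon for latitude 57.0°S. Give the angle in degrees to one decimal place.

At local solar noon the hour angle is zero, so the zenith angle is |φ − δ| = |-57.0° − (-21.1°)| = 35.9°.

35.9°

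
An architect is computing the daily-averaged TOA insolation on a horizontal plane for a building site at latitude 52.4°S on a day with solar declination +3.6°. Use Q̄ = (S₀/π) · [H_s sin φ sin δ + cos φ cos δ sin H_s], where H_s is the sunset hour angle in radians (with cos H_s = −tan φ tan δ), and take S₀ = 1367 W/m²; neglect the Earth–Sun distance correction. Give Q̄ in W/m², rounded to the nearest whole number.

The sunset hour angle satisfies cos H_s = −tan φ tan δ = 0.0817, giving H_s = 85.31°. In radians, H_s = 1.4889.
H_s sin φ sin δ = 1.4889 × -0.7923 × 0.0628 = -0.0741.
cos φ cos δ sin H_s = 0.6101 × 0.9980 × 0.9966 = 0.6068.
Q̄ = (1367/π) × (-0.0741 + 0.6068) = 435.13 × 0.5327 = 231.79 W/m².

232 W/m²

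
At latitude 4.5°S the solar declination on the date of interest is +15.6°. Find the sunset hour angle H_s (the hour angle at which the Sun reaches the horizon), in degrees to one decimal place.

The sunset hour angle satisfies cos H_s = −tan φ tan δ = 0.0220, giving H_s = 88.74°.

88.7°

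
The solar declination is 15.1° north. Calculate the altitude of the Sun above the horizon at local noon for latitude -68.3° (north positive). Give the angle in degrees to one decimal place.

6.6°

At local solar noon the hour angle is zero, so the elevation is 90° − |φ − δ| = 90° − |-68.3° − (15.1°)| = 90° − 83.4° = 6.6°.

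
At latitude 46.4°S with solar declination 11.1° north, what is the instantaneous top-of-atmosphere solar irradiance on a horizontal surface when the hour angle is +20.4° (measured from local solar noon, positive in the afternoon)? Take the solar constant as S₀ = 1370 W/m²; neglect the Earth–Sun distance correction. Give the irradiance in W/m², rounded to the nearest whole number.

cos θ_z = sin φ sin δ + cos φ cos δ cos H = (-0.7242)(0.1925) + (0.6896)(0.9813)(0.9373) = 0.4949.
Top-of-atmosphere irradiance = S₀ cos θ_z = 1370 × 0.4949 = 678.01 W/m².

678 W/m²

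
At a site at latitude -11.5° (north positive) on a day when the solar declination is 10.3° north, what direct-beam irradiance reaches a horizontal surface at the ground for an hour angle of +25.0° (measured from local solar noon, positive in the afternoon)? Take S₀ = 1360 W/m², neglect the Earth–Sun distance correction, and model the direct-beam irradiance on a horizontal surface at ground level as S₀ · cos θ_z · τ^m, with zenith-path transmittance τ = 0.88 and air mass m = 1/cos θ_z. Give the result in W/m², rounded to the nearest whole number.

cos θ_z = sin(-11.5°) sin(10.3°) + cos(-11.5°) cos(10.3°) cos(25.00°) = -0.0356 + 0.8738 = 0.8382.
Air mass m = 1/cos θ_z = 1/0.8382 = 1.193; τ^m = 0.88^1.193 = 0.8586.
Surface direct beam = 1360 × 0.8382 × 0.8586 = 978.76 W/m².

979 W/m²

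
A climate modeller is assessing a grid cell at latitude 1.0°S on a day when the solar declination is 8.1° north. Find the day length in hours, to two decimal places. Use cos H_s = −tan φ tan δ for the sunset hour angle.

11.98 hours

The sunset hour angle satisfies cos H_s = −tan φ tan δ = 0.0025, giving H_s = 89.86°.
Day length = 2 H_s / 15° h⁻¹ = 179.72° / 15 = 11.981 h.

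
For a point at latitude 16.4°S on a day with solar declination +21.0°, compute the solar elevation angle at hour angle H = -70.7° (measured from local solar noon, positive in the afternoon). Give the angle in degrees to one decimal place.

11.2°

cos θ_z = sin φ sin δ + cos φ cos δ cos H = (-0.2823)(0.3584) + (0.9593)(0.9336)(0.3305) = 0.1948.
θ_z = arccos(0.1948) = 78.77°, so the elevation is 90° − 78.77° = 11.23°.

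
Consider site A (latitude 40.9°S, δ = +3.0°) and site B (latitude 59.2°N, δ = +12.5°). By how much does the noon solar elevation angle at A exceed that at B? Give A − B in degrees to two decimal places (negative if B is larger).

A: 90° − |-40.9 − (3.0)| = 46.10°.
B: 90° − |59.2 − (12.5)| = 43.30°.
A − B = 46.10 − 43.30 = 2.80°.

+2.80°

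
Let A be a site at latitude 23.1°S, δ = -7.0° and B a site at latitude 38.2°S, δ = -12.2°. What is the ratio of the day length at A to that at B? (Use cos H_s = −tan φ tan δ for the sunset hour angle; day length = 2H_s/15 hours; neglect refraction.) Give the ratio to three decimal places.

A: H_s = arccos(−tan -23.1° · tan -7.0°) = 93.00°, so 2H_s/15 = 12.4000 h.
B: H_s = arccos(−tan -38.2° · tan -12.2°) = 99.80°, so 2H_s/15 = 13.3067 h.
Ratio A/B = 12.4000 / 13.3067 = 0.9319.

0.932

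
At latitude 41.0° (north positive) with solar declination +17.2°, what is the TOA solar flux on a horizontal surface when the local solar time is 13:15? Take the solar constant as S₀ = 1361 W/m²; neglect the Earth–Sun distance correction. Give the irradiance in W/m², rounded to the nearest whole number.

Hour angle H = 15° × (13.25 − 12) = 18.75°.
cos θ_z = sin(41.0°) sin(17.2°) + cos(41.0°) cos(17.2°) cos(18.75°) = 0.1940 + 0.6827 = 0.8767.
Top-of-atmosphere irradiance = S₀ cos θ_z = 1361 × 0.8767 = 1193.19 W/m².

1193 W/m²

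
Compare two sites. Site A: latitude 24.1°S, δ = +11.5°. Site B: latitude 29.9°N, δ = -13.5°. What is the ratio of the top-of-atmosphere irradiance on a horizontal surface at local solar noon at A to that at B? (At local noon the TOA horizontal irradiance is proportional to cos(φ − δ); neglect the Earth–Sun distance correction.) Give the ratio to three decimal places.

1.119

A: cos θ_z = cos(-24.1° − (11.5°)) = 0.8131.
B: cos θ_z = cos(29.9° − (-13.5°)) = 0.7266.
Ratio A/B = 0.8131 / 0.7266 = 1.1190.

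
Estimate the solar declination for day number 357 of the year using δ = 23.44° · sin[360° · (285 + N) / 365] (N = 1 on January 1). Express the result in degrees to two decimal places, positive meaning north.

360 × (285 + 357) / 365 = 633.205°; sin(633.205°) = -0.9984.
δ = 23.44 × -0.9984 = -23.402° ≈ -23.40°.

-23.40°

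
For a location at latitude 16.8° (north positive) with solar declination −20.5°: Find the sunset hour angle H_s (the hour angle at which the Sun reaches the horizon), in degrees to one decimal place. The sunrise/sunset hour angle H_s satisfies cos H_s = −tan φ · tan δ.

The sunset hour angle satisfies cos H_s = −tan φ tan δ = 0.1129, giving H_s = 83.52°.

83.5°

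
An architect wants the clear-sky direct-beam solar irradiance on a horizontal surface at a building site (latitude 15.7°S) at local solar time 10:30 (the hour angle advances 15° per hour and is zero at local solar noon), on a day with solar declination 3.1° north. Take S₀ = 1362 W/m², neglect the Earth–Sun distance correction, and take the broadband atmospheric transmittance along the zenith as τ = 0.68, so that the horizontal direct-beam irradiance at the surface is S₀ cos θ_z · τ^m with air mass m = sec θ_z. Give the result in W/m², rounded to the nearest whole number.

Hour angle H = 15° × (10.5 − 12) = -22.50°.
With φ = -15.7°, δ = 3.1°, H = -22.50°: sin φ sin δ = -0.0146, cos φ cos δ cos H = 0.8881, so cos θ_z = 0.8735.
Air mass m = 1/cos θ_z = 1/0.8735 = 1.145; τ^m = 0.68^1.145 = 0.6430.
Surface direct beam = 1362 × 0.8735 × 0.6430 = 764.98 W/m².

765 W/m²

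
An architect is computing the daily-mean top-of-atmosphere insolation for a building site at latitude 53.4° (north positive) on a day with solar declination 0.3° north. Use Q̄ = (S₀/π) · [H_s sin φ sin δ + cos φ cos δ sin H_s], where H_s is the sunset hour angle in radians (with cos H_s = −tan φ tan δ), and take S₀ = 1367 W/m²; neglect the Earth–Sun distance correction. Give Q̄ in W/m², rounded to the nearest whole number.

−tan φ tan δ = −(1.3465)(0.0052) = -0.0070; H_s = arccos(-0.0070) = 90.40°. In radians, H_s = 1.5778.
H_s sin φ sin δ = 1.5778 × 0.8028 × 0.0052 = 0.0066.
cos φ cos δ sin H_s = 0.5962 × 1.0000 × 1.0000 = 0.5962.
Q̄ = (1367/π) × (0.0066 + 0.5962) = 435.13 × 0.6028 = 262.30 W/m².

262 W/m²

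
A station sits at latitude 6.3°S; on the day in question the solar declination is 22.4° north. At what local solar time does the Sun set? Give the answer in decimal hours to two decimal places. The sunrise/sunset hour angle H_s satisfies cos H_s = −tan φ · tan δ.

−tan φ tan δ = −(-0.1104)(0.4122) = 0.0455; H_s = arccos(0.0455) = 87.39°.
Sunset is at 12 + H_s/15 = 12 + 5.826 = 17.826 h local solar time.

17.83 h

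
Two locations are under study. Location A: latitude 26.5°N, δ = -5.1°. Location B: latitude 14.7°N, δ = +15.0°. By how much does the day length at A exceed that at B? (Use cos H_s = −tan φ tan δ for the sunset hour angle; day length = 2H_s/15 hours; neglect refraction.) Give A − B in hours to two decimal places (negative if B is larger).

-0.88 h

A: H_s = arccos(−tan 26.5° · tan -5.1°) = 87.45°, so 2H_s/15 = 11.6600 h.
B: H_s = arccos(−tan 14.7° · tan 15.0°) = 94.03°, so 2H_s/15 = 12.5373 h.
A − B = 11.6600 − 12.5373 = -0.8773 h.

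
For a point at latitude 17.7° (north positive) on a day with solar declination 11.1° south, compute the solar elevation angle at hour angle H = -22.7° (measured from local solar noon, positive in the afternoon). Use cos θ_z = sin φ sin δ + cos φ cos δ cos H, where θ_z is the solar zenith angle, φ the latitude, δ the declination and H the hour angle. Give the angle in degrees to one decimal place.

53.5°

With φ = 17.7°, δ = -11.1°, H = -22.70°: sin φ sin δ = -0.0585, cos φ cos δ cos H = 0.8624, so cos θ_z = 0.8039.
θ_z = arccos(0.8039) = 36.50°, so the elevation is 90° − 36.50° = 53.50°.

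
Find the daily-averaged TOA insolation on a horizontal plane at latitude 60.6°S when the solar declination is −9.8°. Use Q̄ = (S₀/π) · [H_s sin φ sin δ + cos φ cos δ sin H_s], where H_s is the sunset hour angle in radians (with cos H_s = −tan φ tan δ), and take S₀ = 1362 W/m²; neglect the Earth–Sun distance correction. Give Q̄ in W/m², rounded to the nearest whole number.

−tan φ tan δ = −(-1.7747)(-0.1727) = -0.3065; H_s = arccos(-0.3065) = 107.85°. In radians, H_s = 1.8823.
H_s sin φ sin δ = 1.8823 × -0.8712 × -0.1702 = 0.2791.
cos φ cos δ sin H_s = 0.4909 × 0.9854 × 0.9519 = 0.4605.
Q̄ = (1362/π) × (0.2791 + 0.4605) = 433.54 × 0.7396 = 320.65 W/m².

321 W/m²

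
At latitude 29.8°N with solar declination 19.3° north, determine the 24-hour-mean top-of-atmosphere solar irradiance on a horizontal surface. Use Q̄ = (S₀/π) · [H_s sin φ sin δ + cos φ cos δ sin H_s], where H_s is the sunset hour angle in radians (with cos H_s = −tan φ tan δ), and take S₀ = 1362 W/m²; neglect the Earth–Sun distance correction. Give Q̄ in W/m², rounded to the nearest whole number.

474 W/m²

The sunset hour angle satisfies cos H_s = −tan φ tan δ = -0.2006, giving H_s = 101.57°. In radians, H_s = 1.7727.
H_s sin φ sin δ = 1.7727 × 0.4970 × 0.3305 = 0.2912.
cos φ cos δ sin H_s = 0.8678 × 0.9438 × 0.9797 = 0.8024.
Q̄ = (1362/π) × (0.2912 + 0.8024) = 433.54 × 1.0936 = 474.12 W/m².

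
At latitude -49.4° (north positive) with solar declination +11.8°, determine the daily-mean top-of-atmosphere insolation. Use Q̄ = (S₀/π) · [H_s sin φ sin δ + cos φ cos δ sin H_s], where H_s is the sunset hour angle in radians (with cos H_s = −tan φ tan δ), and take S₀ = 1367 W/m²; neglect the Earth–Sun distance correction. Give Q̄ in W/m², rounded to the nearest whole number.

The sunset hour angle satisfies cos H_s = −tan φ tan δ = 0.2437, giving H_s = 75.89°. In radians, H_s = 1.3245.
H_s sin φ sin δ = 1.3245 × -0.7593 × 0.2045 = -0.2057.
cos φ cos δ sin H_s = 0.6508 × 0.9789 × 0.9698 = 0.6178.
Q̄ = (1367/π) × (-0.2057 + 0.6178) = 435.13 × 0.4121 = 179.32 W/m².

179 W/m²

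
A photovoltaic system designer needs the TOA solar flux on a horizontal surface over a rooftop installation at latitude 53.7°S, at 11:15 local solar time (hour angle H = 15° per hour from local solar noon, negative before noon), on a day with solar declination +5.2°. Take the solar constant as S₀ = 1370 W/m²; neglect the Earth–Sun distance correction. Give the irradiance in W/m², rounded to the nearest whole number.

692 W/m²

Hour angle H = 15° × (11.25 − 12) = -11.25°.
With φ = -53.7°, δ = 5.2°, H = -11.25°: sin φ sin δ = -0.0730, cos φ cos δ cos H = 0.5782, so cos θ_z = 0.5052.
Top-of-atmosphere irradiance = S₀ cos θ_z = 1370 × 0.5052 = 692.12 W/m².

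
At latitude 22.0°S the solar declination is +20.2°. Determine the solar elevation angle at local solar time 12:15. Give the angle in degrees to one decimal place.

47.6°

Hour angle H = 15° × (12.25 − 12) = 3.75°.
cos θ_z = sin(-22.0°) sin(20.2°) + cos(-22.0°) cos(20.2°) cos(3.75°) = -0.1294 + 0.8683 = 0.7389.
θ_z = arccos(0.7389) = 42.36°, so the elevation is 90° − 42.36° = 47.64°.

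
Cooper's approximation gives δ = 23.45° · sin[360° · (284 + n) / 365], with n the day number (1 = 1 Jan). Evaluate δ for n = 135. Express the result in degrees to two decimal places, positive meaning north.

+18.79°

360 × (284 + 135) / 365 = 413.260°; sin(413.260°) = 0.8014.
δ = 23.45 × 0.8014 = 18.793° ≈ +18.79°.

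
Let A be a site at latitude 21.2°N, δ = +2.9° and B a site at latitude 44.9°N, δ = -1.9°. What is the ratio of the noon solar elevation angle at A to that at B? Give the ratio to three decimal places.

A: 90° − |21.2 − (2.9)| = 71.70°.
B: 90° − |44.9 − (-1.9)| = 43.20°.
Ratio A/B = 71.7000 / 43.2000 = 1.6597.

1.660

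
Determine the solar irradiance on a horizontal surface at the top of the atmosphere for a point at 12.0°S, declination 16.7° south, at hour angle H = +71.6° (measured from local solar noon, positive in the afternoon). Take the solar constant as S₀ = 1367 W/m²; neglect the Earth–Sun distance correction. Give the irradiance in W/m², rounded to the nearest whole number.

486 W/m²

cos θ_z = sin(-12.0°) sin(-16.7°) + cos(-12.0°) cos(-16.7°) cos(71.60°) = 0.0597 + 0.2957 = 0.3554.
Top-of-atmosphere irradiance = S₀ cos θ_z = 1367 × 0.3554 = 485.83 W/m².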